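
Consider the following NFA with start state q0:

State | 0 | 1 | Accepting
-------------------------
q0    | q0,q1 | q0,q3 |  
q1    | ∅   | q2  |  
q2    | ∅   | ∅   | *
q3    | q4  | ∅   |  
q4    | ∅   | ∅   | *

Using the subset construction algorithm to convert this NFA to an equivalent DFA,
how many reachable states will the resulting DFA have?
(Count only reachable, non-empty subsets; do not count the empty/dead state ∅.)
Start subset: {q0}
{q0}: on 0 → {q0, q1}, on 1 → {q0, q3}
{q0, q1}: on 0 → {q0, q1}, on 1 → {q0, q2, q3}
{q0, q3}: on 0 → {q0, q1, q4}, on 1 → {q0, q3}
{q0, q2, q3}: on 0 → {q0, q1, q4}, on 1 → {q0, q3}
{q0, q1, q4}: on 0 → {q0, q1}, on 1 → {q0, q2, q3}
Reachable non-empty subsets: {q0}, {q0, q1}, {q0, q3}, {q0, q2, q3}, {q0, q1, q4} — 5 in total.

Final answer: 5 states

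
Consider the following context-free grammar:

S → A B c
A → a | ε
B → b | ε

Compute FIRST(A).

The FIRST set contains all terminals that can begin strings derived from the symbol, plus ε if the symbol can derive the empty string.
A → a contributes a; A → ε makes A nullable, contributing ε. FIRST(A) = {a, ε}.

Final answer: {a, ε}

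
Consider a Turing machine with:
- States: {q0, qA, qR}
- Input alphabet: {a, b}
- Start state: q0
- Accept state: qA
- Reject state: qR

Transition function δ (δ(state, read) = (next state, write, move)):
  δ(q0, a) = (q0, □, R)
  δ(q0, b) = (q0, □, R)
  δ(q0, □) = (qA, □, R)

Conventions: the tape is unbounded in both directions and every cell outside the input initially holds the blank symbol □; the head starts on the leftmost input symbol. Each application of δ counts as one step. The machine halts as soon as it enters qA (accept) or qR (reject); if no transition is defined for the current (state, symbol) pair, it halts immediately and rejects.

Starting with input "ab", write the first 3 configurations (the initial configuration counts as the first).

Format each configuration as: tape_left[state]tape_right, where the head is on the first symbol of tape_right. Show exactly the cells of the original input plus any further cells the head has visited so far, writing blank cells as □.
Step 0: [q0]ab (head at position 0)
Step 1: δ(q0, a) = (q0, □, R)  ⊢  □[q0]b (head at position 1)
Step 2: δ(q0, b) = (q0, □, R)  ⊢  □□[q0]□ (head at position 2)

Final answer: [q0]ab ⊢ □[q0]b ⊢ □□[q0]□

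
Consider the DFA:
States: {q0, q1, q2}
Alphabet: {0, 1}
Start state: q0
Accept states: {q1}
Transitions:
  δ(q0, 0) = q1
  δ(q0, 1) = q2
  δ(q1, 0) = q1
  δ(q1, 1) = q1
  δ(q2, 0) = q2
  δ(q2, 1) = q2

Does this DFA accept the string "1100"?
Processing string "1100":
  q0 --1--> q2
  q2 --1--> q2
  q2 --0--> q2
  q2 --0--> q2
Final state: q2
Accept states: {q1}
q2 is not an accept state, so the string is rejected.

Final answer: No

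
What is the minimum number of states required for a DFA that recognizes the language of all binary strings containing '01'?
Language: binary strings containing '01'
Lower bound (Myhill–Nerode): the prefixes ε, 0, 01 are pairwise distinguishable:
  ε vs 01: suffix ε distinguishes them (ε is rejected, 01 is accepted)
  0 vs 01: suffix ε distinguishes them (0 is rejected, 01 is accepted)
  ε vs 0: suffix 1 distinguishes them (ε·1 = 1 is rejected, 0·1 = 01 is accepted)
So any DFA needs at least 3 states.
Upper bound: a DFA with 3 states exists (one state per class above: 'no progress', 'last symbol 0', and 'seen 01' (accepting sink)).
Minimum states: 3

Final answer: 3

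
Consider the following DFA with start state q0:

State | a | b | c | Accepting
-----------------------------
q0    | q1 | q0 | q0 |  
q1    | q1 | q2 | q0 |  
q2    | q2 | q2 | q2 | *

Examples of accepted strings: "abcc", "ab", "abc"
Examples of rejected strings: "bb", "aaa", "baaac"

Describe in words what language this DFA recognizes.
strings over {a,b,c} containing 'ab' as substring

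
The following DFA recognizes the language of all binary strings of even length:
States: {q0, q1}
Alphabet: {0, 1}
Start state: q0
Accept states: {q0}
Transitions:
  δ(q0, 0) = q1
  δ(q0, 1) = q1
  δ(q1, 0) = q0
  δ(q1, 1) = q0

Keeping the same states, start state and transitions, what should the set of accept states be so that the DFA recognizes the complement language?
The DFA is complete (every state has a transition on every symbol), so the complement
is recognized by the same DFA with accepting and non-accepting states swapped.
Original accept states: {q0}
Complement accept states = All states - Original accept states
= {q0, q1} - {q0}
= {q1}
Complement language: strings of ODD length

Final answer: {q1}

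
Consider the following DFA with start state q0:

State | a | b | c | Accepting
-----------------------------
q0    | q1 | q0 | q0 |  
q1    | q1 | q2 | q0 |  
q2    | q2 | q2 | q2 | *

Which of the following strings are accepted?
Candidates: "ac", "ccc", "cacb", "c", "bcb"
"ac": q0 → q1 → q0; q0 is not accepting → rejected
"ccc": q0 → q0 → q0 → q0; q0 is not accepting → rejected
"cacb": q0 → q0 → q1 → q0 → q0; q0 is not accepting → rejected
"c": q0 → q0; q0 is not accepting → rejected
"bcb": q0 → q0 → q0 → q0; q0 is not accepting → rejected

Final answer: None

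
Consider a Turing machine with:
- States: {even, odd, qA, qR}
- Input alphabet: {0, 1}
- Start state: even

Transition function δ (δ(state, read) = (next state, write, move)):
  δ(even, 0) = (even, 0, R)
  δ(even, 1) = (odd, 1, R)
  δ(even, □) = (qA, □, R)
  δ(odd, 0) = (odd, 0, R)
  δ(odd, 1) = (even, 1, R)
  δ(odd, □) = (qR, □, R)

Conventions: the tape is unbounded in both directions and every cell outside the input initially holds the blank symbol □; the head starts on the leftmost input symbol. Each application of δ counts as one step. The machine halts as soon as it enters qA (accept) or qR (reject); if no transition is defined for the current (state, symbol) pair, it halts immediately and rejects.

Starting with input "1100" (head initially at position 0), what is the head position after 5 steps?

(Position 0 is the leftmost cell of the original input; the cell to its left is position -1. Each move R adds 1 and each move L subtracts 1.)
Step 0: [even]1100 (head at position 0)
Step 1: δ(even, 1) = (odd, 1, R)  ⊢  1[odd]100 (head at position 1)
Step 2: δ(odd, 1) = (even, 1, R)  ⊢  11[even]00 (head at position 2)
Step 3: δ(even, 0) = (even, 0, R)  ⊢  110[even]0 (head at position 3)
Step 4: δ(even, 0) = (even, 0, R)  ⊢  1100[even]□ (head at position 4)
Step 5: δ(even, □) = (qA, □, R)  ⊢  1100□[qA]□ (head at position 5)
Head position after 5 steps: 5

Final answer: Position 5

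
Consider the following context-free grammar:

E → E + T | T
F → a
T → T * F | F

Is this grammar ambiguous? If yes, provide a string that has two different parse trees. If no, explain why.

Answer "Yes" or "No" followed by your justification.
This is the standard stratified expression grammar: '+' is introduced only by the left-recursive rule E → E + T and '*' only by the left-recursive rule T → T * F, with F → a. For any string, the last '+' must be the one produced at the root E (everything after it is a T containing no '+'), and likewise within each T the last '*' is produced at its root. This fixes the parse tree uniquely (left-associative, '*' binding tighter than '+'), so every string has exactly one parse tree.

Final answer: No - the grammar is unambiguous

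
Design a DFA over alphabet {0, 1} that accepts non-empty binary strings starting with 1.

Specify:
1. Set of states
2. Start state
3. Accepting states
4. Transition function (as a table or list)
One valid DFA (any DFA recognizing the same language is acceptable):
States: {q0, q1, q2}
Start: q0
Accepting: {q1}
Transitions (accepting states marked with *):
State | 0 | 1 | Accepting
-------------------------
q0    | q2 | q1 |  
q1    | q1 | q1 | *
q2    | q2 | q2 |  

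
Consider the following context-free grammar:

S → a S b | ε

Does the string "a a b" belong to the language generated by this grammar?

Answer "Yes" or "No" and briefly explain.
Every derivation applies S → a S b some number n of times and then S → ε, producing a^n b^n with equally many a's and b's. The string a a b has two a's but only one b, so it cannot be derived.

Final answer: No - no valid derivation exists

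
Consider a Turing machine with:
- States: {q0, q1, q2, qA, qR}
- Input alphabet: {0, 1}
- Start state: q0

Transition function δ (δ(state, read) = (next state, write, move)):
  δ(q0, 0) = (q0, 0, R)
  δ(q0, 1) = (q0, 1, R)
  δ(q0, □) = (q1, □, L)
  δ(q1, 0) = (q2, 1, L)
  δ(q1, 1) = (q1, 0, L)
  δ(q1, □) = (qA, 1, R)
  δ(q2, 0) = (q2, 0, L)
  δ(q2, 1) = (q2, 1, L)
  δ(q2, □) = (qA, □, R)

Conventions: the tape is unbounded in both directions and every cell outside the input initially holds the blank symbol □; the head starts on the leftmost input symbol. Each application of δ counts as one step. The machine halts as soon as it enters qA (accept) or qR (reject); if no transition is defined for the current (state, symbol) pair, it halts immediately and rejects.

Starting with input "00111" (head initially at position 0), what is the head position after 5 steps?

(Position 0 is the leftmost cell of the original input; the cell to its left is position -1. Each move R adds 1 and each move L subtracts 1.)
Step 0: [q0]00111 (head at position 0)
Step 1: δ(q0, 0) = (q0, 0, R)  ⊢  0[q0]0111 (head at position 1)
Step 2: δ(q0, 0) = (q0, 0, R)  ⊢  00[q0]111 (head at position 2)
Step 3: δ(q0, 1) = (q0, 1, R)  ⊢  001[q0]11 (head at position 3)
Step 4: δ(q0, 1) = (q0, 1, R)  ⊢  0011[q0]1 (head at position 4)
Step 5: δ(q0, 1) = (q0, 1, R)  ⊢  00111[q0]□ (head at position 5)
Head position after 5 steps: 5

Final answer: Position 5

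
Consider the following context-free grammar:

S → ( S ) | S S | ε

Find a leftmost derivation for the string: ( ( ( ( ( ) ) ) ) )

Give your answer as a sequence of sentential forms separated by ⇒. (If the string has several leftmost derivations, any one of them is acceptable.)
Start with S.
Step 1: the leftmost non-terminal is S; apply S → ( S ):  ( S )
Step 2: the leftmost non-terminal is S; apply S → ( S ):  ( ( S ) )
Step 3: the leftmost non-terminal is S; apply S → ( S ):  ( ( ( S ) ) )
Step 4: the leftmost non-terminal is S; apply S → ( S ):  ( ( ( ( S ) ) ) )
Step 5: the leftmost non-terminal is S; apply S → ( S ):  ( ( ( ( ( S ) ) ) ) )
Step 6: the leftmost non-terminal is S; apply S → ε:  ( ( ( ( ( ) ) ) ) )

Final answer: S ⇒ ( S ) ⇒ ( ( S ) ) ⇒ ( ( ( S ) ) ) ⇒ ( ( ( ( S ) ) ) ) ⇒ ( ( ( ( ( S ) ) ) ) ) ⇒ ( ( ( ( ( ) ) ) ) )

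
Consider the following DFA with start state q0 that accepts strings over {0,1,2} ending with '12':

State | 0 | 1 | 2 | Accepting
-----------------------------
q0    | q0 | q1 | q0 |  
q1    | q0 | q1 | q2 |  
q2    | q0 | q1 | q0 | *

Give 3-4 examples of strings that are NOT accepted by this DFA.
Any strings that end in a non-accepting state work; for example:
"110": q0 → q1 → q1 → q0; q0 is not accepting → rejected
"220": q0 → q0 → q0 → q0; q0 is not accepting → rejected
"0020": q0 → q0 → q0 → q0 → q0; q0 is not accepting → rejected
"1101": q0 → q1 → q1 → q0 → q1; q1 is not accepting → rejected

Final answer: "110", "220", "0020", "1101"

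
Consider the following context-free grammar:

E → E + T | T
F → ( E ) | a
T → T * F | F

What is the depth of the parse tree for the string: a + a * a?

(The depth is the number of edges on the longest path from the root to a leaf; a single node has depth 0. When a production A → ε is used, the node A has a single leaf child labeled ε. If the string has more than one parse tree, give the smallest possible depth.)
The grammar is unambiguous; the parse tree of a + a * a is:
E → E + T at the root (depth 0).
  Left E (depth 1) → T (2) → F (3) → a (4).
  Right T (depth 1) → T * F; that T (2) → F (3) → a (4); F (2) → a (3).
The longest root-to-leaf paths have 4 edges.
Depth = 4.

Final answer: 4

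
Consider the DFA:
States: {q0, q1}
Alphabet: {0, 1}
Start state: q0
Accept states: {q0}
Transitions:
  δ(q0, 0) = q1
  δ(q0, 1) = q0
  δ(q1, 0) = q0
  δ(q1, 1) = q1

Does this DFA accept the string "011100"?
Processing string "011100":
  q0 --0--> q1
  q1 --1--> q1
  q1 --1--> q1
  q1 --1--> q1
  q1 --0--> q0
  q0 --0--> q1
Final state: q1
Accept states: {q0}
q1 is not an accept state, so the string is rejected.

Final answer: No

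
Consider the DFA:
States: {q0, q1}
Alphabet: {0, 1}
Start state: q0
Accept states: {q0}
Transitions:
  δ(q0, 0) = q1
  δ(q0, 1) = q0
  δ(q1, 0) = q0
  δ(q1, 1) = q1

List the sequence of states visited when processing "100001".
Starting at q0
Read '1': q0 -> q0
Read '0': q0 -> q1
Read '0': q1 -> q0
Read '0': q0 -> q1
Read '0': q1 -> q0
Read '1': q0 -> q0

Final answer: q0 -> q0 -> q1 -> q0 -> q1 -> q0 -> q0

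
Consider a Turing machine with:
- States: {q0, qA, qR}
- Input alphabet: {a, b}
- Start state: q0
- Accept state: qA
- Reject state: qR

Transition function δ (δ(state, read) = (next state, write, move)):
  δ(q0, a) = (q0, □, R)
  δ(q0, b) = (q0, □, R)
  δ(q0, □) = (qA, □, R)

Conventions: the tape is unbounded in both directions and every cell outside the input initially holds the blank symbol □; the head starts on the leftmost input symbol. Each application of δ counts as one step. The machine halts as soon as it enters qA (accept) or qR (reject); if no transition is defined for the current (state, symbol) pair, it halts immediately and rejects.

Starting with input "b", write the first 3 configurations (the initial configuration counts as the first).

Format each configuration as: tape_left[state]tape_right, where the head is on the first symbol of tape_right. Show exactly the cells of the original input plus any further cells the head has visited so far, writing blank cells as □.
Step 0: [q0]b (head at position 0)
Step 1: δ(q0, b) = (q0, □, R)  ⊢  □[q0]□ (head at position 1)
Step 2: δ(q0, □) = (qA, □, R)  ⊢  □□[qA]□ (head at position 2)

Final answer: [q0]b ⊢ □[q0]□ ⊢ □□[qA]□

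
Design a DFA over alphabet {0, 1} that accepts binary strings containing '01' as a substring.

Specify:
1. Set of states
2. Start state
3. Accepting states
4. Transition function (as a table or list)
One valid DFA (any DFA recognizing the same language is acceptable):
States: {q0, q1, q2}
Start: q0
Accepting: {q2}
Transitions (accepting states marked with *):
State | 0 | 1 | Accepting
-------------------------
q0    | q1 | q0 |  
q1    | q1 | q2 |  
q2    | q2 | q2 | *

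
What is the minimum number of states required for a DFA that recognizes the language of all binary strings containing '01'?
Language: binary strings containing '01'
Lower bound (Myhill–Nerode): the prefixes ε, 0, 01 are pairwise distinguishable:
  ε vs 01: suffix ε distinguishes them (ε is rejected, 01 is accepted)
  0 vs 01: suffix ε distinguishes them (0 is rejected, 01 is accepted)
  ε vs 0: suffix 1 distinguishes them (ε·1 = 1 is rejected, 0·1 = 01 is accepted)
So any DFA needs at least 3 states.
Upper bound: a DFA with 3 states exists (one state per class above: 'no progress', 'last symbol 0', and 'seen 01' (accepting sink)).
Minimum states: 3

Final answer: 3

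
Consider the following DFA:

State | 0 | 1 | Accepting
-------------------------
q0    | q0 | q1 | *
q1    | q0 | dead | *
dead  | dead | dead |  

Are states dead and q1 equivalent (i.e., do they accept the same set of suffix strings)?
Try the suffix ε (the empty string).
From dead: dead — not accepting.
From q1: q1 — accepting.
The two states disagree on this suffix, so they are not equivalent.

Final answer: No. Distinguishing string: ε (the empty string) - accepted from q1 but not from dead.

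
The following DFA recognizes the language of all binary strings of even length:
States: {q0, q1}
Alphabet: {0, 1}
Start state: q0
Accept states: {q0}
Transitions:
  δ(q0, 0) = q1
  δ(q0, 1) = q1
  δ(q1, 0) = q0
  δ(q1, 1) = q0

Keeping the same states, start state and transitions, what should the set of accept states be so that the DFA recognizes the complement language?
The DFA is complete (every state has a transition on every symbol), so the complement
is recognized by the same DFA with accepting and non-accepting states swapped.
Original accept states: {q0}
Complement accept states = All states - Original accept states
= {q0, q1} - {q0}
= {q1}
Complement language: strings of ODD length

Final answer: {q1}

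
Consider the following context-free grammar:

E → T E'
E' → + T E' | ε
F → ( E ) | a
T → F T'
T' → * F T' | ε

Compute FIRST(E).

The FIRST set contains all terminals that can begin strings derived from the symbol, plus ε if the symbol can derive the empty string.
FIRST(F): F → ( E ) contributes '(' and F → a contributes 'a', so FIRST(F) = {(, a}. F is not nullable.
FIRST(T): T → F T' begins with F, and F is not nullable, so FIRST(T) = FIRST(F) = {(, a}.
FIRST(E): E → T E' begins with T, and T is not nullable, so FIRST(E) = FIRST(T) = {(, a}.

Final answer: {(, a}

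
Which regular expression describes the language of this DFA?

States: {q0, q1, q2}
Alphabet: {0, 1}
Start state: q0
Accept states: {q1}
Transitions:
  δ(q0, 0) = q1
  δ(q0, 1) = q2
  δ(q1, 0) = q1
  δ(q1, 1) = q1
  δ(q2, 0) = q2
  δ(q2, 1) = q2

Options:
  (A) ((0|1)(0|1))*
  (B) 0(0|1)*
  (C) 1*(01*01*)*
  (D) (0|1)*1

Testing sample strings against the DFA:
  '001' -> accepted
  '10' -> rejected
  '10101' -> rejected
  '10101' -> rejected
Checking each option for a counterexample:
  (A) ((0|1)(0|1))*: ε is rejected by the DFA but matches the regex → eliminated
  (B) 0(0|1)*: agrees with the DFA on all strings of length ≤ 4
  (C) 1*(01*01*)*: ε is rejected by the DFA but matches the regex → eliminated
  (D) (0|1)*1: '0' is accepted by the DFA but does not match the regex → eliminated
Only (B) 0(0|1)* is consistent with the DFA.

Final answer: (B) 0(0|1)*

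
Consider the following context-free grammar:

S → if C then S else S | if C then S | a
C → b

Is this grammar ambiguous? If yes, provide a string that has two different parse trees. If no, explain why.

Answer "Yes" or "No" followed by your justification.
The 'dangling else' can attach to either if. Two leftmost derivations of  if b then if b then a else a:
  (1) S ⇒ if C then S else S ⇒ if b then S else S ⇒ if b then if C then S else S ⇒ if b then if b then S else S ⇒ if b then if b then a else S ⇒ if b then if b then a else a   (else belongs to the outer if)
  (2) S ⇒ if C then S ⇒ if b then S ⇒ if b then if C then S else S ⇒ if b then if b then S else S ⇒ if b then if b then a else S ⇒ if b then if b then a else a   (else belongs to the inner if)
Two distinct parse trees for the same string, so the grammar is ambiguous.

Final answer: Yes - the string 'if b then if b then a else a' has two distinct leftmost derivations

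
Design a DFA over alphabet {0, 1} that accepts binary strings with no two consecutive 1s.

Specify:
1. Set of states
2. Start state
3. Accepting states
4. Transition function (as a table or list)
One valid DFA (any DFA recognizing the same language is acceptable):
States: {q0, q1, dead}
Start: q0
Accepting: {q0, q1}
Transitions (accepting states marked with *):
State | 0 | 1 | Accepting
-------------------------
q0    | q0 | q1 | *
q1    | q0 | dead | *
dead  | dead | dead |  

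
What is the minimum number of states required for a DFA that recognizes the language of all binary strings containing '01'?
Language: binary strings containing '01'
Lower bound (Myhill–Nerode): the prefixes ε, 0, 01 are pairwise distinguishable:
  ε vs 01: suffix ε distinguishes them (ε is rejected, 01 is accepted)
  0 vs 01: suffix ε distinguishes them (0 is rejected, 01 is accepted)
  ε vs 0: suffix 1 distinguishes them (ε·1 = 1 is rejected, 0·1 = 01 is accepted)
So any DFA needs at least 3 states.
Upper bound: a DFA with 3 states exists (one state per class above: 'no progress', 'last symbol 0', and 'seen 01' (accepting sink)).
Minimum states: 3

Final answer: 3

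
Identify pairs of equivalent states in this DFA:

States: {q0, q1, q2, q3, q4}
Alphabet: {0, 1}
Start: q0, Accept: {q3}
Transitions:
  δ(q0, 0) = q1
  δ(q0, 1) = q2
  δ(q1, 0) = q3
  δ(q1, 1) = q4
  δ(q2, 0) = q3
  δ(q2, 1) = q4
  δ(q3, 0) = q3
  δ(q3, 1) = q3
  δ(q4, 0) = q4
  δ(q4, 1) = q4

Using the table-filling algorithm:
Round 0 – mark pairs where exactly one state is accepting: (q0,q3), (q1,q3), (q2,q3), (q3,q4)
Round 1 – newly marked: (q0,q1) [on 0: q1 vs q3, already marked]; (q0,q2) [on 0: q1 vs q3, already marked]; (q1,q4) [on 0: q3 vs q4, already marked]; (q2,q4) [on 0: q3 vs q4, already marked]
Round 2 – newly marked: (q0,q4) [on 0: q1 vs q4, already marked]
No further pairs can be marked.
(q1, q2) unmarked: δ(q1,0)=q3, δ(q2,0)=q3; δ(q1,1)=q4, δ(q2,1)=q4 → equivalent
Equivalent pairs: (q1, q2)

Final answer: Equivalent pairs: (q1, q2)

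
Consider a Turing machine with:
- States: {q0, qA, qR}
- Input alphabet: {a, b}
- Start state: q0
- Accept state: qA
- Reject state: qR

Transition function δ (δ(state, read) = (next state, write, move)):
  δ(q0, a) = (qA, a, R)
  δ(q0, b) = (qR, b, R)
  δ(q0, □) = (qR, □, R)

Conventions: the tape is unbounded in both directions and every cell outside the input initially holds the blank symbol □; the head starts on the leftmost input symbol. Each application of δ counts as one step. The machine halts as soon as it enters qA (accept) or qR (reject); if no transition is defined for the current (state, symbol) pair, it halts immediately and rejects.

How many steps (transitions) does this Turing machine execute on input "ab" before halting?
Step 0: [q0]ab (head at position 0)
Step 1: δ(q0, a) = (qA, a, R)  ⊢  a[qA]b (head at position 1)
The machine is in qA, so it halts and accepts.
Number of transitions executed: 1.

Final answer: 1 steps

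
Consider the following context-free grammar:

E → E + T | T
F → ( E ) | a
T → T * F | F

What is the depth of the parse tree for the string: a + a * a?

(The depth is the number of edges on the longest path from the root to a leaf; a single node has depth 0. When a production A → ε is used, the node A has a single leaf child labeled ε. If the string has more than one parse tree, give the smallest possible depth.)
The grammar is unambiguous; the parse tree of a + a * a is:
E → E + T at the root (depth 0).
  Left E (depth 1) → T (2) → F (3) → a (4).
  Right T (depth 1) → T * F; that T (2) → F (3) → a (4); F (2) → a (3).
The longest root-to-leaf paths have 4 edges.
Depth = 4.

Final answer: 4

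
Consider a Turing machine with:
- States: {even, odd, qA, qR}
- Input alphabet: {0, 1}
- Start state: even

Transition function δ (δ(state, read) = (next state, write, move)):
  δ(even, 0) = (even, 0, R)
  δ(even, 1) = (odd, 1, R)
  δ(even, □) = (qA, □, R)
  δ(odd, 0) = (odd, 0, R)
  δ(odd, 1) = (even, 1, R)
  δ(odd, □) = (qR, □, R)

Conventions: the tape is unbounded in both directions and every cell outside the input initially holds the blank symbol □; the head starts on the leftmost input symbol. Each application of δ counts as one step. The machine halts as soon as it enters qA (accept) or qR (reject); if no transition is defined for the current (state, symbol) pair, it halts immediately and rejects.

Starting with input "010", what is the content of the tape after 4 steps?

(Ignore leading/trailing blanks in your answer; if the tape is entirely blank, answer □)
Step 0: [even]010 (head at position 0)
Step 1: δ(even, 0) = (even, 0, R)  ⊢  0[even]10 (head at position 1)
Step 2: δ(even, 1) = (odd, 1, R)  ⊢  01[odd]0 (head at position 2)
Step 3: δ(odd, 0) = (odd, 0, R)  ⊢  010[odd]□ (head at position 3)
Step 4: δ(odd, □) = (qR, □, R)  ⊢  010□[qR]□ (head at position 4)
Tape after 4 steps (ignoring surrounding blanks): 010

Final answer: Tape: 010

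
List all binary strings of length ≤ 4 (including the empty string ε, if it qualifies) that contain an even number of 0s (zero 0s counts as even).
Checking every binary string of length 0 to 4:
  Length 0: accepted: ε | rejected: (none)
  Length 1: accepted: 1 | rejected: 0
  Length 2: accepted: 00, 11 | rejected: 01, 10
  Length 3: accepted: 001, 010, 100, 111 | rejected: 000, 011, 101, 110
  Length 4: accepted: 0000, 0011, 0101, 0110, 1001, 1010, 1100, 1111 | rejected: 0001, 0010, 0100, 0111, 1000, 1011, 1101, 1110
Total: 16 string(s).

Final answer: ε, 1, 00, 11, 001, 010, 100, 111, 0000, 0011, 0101, 0110, 1001, 1010, 1100, 1111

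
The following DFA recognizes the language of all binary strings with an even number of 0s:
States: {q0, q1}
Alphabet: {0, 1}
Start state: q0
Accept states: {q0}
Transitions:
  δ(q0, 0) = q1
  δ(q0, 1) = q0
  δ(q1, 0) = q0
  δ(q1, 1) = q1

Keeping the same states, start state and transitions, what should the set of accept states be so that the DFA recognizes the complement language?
The DFA is complete (every state has a transition on every symbol), so the complement
is recognized by the same DFA with accepting and non-accepting states swapped.
Original accept states: {q0}
Complement accept states = All states - Original accept states
= {q0, q1} - {q0}
= {q1}
Complement language: strings with an ODD number of 0s

Final answer: {q1}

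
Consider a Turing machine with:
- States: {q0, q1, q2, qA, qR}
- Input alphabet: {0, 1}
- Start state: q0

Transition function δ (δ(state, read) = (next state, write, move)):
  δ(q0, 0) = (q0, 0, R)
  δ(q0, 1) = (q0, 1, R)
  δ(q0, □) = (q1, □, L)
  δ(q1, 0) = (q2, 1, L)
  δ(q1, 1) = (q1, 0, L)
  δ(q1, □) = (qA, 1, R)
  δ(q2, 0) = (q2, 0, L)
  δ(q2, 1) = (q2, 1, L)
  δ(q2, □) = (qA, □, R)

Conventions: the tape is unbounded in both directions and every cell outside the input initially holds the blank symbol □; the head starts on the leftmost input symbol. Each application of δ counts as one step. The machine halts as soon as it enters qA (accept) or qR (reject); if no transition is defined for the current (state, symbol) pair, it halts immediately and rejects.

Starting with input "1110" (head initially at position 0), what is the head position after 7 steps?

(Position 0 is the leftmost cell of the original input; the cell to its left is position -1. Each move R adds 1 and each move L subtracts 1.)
Step 0: [q0]1110 (head at position 0)
Step 1: δ(q0, 1) = (q0, 1, R)  ⊢  1[q0]110 (head at position 1)
Step 2: δ(q0, 1) = (q0, 1, R)  ⊢  11[q0]10 (head at position 2)
Step 3: δ(q0, 1) = (q0, 1, R)  ⊢  111[q0]0 (head at position 3)
Step 4: δ(q0, 0) = (q0, 0, R)  ⊢  1110[q0]□ (head at position 4)
Step 5: δ(q0, □) = (q1, □, L)  ⊢  111[q1]0□ (head at position 3)
Step 6: δ(q1, 0) = (q2, 1, L)  ⊢  11[q2]11□ (head at position 2)
Step 7: δ(q2, 1) = (q2, 1, L)  ⊢  1[q2]111□ (head at position 1)
Head position after 7 steps: 1

Final answer: Position 1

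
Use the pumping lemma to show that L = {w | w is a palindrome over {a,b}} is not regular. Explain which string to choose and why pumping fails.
Language: L = {w | w is a palindrome over {a,b}} (strings that read the same forwards and backwards)
Step 1: Assume for contradiction that L is regular, with pumping length p.
Step 2: Choose s = a^p b a^p. Then s ∈ L (it reads the same forwards and backwards) and |s| ≥ p.
Step 3: Consider any decomposition s = xyz with |xy| ≤ p and |y| > 0. Since |xy| ≤ p and the first p symbols of s are all a's, y = a^k for some k with 1 ≤ k ≤ p.
Step 4: Pumping up (i = 2): xy²z = a^(p+k) b a^p. Its reverse is a^p b a^(p+k) ≠ a^(p+k) b a^p (the single b is no longer in the middle), so xy²z is not a palindrome and xy²z ∉ L.
This contradicts the pumping lemma, so L is not regular.

Final answer: Choose s = a^p b a^p. Since |xy| ≤ p, y = a^k with k ≥ 1. Then xy²z = a^(p+k) b a^p is not a palindrome, so ∉ L.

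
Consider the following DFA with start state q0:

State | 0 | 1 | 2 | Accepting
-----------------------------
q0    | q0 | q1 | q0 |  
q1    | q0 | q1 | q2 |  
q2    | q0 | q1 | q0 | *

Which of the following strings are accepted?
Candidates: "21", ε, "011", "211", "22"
"21": q0 → q0 → q1; q1 is not accepting → rejected
ε: q0; q0 is not accepting → rejected
"011": q0 → q0 → q1 → q1; q1 is not accepting → rejected
"211": q0 → q0 → q1 → q1; q1 is not accepting → rejected
"22": q0 → q0 → q0; q0 is not accepting → rejected

Final answer: None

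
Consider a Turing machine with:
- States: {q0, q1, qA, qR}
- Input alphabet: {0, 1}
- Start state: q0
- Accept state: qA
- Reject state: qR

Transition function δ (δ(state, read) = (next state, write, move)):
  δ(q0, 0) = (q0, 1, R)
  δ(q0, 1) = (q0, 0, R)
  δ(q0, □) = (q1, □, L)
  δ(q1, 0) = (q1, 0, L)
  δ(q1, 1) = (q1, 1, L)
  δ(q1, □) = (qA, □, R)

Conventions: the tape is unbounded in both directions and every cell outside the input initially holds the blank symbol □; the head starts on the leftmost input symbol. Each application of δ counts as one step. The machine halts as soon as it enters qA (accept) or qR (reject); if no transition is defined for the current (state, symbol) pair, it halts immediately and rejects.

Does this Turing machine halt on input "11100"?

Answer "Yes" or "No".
Step 0: [q0]11100 (head at position 0)
Step 1: δ(q0, 1) = (q0, 0, R)  ⊢  0[q0]1100 (head at position 1)
Step 2: δ(q0, 1) = (q0, 0, R)  ⊢  00[q0]100 (head at position 2)
Step 3: δ(q0, 1) = (q0, 0, R)  ⊢  000[q0]00 (head at position 3)
Step 4: δ(q0, 0) = (q0, 1, R)  ⊢  0001[q0]0 (head at position 4)
Step 5: δ(q0, 0) = (q0, 1, R)  ⊢  00011[q0]□ (head at position 5)
Step 6: δ(q0, □) = (q1, □, L)  ⊢  0001[q1]1□ (head at position 4)
Step 7: δ(q1, 1) = (q1, 1, L)  ⊢  000[q1]11□ (head at position 3)
Step 8: δ(q1, 1) = (q1, 1, L)  ⊢  00[q1]011□ (head at position 2)
Step 9: δ(q1, 0) = (q1, 0, L)  ⊢  0[q1]0011□ (head at position 1)
Step 10: δ(q1, 0) = (q1, 0, L)  ⊢  [q1]00011□ (head at position 0)
Step 11: δ(q1, 0) = (q1, 0, L)  ⊢  [q1]□00011□ (head at position -1)
Step 12: δ(q1, □) = (qA, □, R)  ⊢  □[qA]00011□ (head at position 0)
The machine is in qA, so it halts and accepts.
It halts after 12 steps.

Final answer: Yes - halts after 12 steps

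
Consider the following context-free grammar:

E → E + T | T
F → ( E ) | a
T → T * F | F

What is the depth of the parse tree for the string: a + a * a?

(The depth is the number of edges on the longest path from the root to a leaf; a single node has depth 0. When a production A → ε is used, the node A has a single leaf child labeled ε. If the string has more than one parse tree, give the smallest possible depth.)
The grammar is unambiguous; the parse tree of a + a * a is:
E → E + T at the root (depth 0).
  Left E (depth 1) → T (2) → F (3) → a (4).
  Right T (depth 1) → T * F; that T (2) → F (3) → a (4); F (2) → a (3).
The longest root-to-leaf paths have 4 edges.
Depth = 4.

Final answer: 4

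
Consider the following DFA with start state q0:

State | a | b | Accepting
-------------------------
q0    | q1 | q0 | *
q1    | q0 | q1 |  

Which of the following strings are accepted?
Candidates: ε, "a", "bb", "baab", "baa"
ε: q0; q0 is accepting → accepted
"a": q0 → q1; q1 is not accepting → rejected
"bb": q0 → q0 → q0; q0 is accepting → accepted
"baab": q0 → q0 → q1 → q0 → q0; q0 is accepting → accepted
"baa": q0 → q0 → q1 → q0; q0 is accepting → accepted

Final answer: ε, "bb", "baab", "baa"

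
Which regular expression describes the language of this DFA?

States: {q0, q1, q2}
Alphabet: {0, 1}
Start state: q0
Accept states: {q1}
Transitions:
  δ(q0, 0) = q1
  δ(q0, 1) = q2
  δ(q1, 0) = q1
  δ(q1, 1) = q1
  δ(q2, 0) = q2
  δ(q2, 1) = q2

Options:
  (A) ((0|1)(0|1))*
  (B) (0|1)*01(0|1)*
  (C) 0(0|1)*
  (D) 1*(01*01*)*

Testing sample strings against the DFA:
  '01100' -> accepted
  '11' -> rejected
  '011' -> accepted
  '00000' -> accepted
Checking each option for a counterexample:
  (A) ((0|1)(0|1))*: ε is rejected by the DFA but matches the regex → eliminated
  (B) (0|1)*01(0|1)*: '0' is accepted by the DFA but does not match the regex → eliminated
  (C) 0(0|1)*: agrees with the DFA on all strings of length ≤ 4
  (D) 1*(01*01*)*: ε is rejected by the DFA but matches the regex → eliminated
Only (C) 0(0|1)* is consistent with the DFA.

Final answer: (C) 0(0|1)*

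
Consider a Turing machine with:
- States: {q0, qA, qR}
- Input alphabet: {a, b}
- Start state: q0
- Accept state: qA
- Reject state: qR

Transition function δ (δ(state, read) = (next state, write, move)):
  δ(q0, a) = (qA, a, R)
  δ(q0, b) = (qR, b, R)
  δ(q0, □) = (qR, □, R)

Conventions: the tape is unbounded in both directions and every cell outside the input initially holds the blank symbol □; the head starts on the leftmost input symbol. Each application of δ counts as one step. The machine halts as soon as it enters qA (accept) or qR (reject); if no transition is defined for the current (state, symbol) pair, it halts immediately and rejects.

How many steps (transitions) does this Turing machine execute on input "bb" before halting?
Step 0: [q0]bb (head at position 0)
Step 1: δ(q0, b) = (qR, b, R)  ⊢  b[qR]b (head at position 1)
The machine is in qR, so it halts and rejects.
Number of transitions executed: 1.

Final answer: 1 steps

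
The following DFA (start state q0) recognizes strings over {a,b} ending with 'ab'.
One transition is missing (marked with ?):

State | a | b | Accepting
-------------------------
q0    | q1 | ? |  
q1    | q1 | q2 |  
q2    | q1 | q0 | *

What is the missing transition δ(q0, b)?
q0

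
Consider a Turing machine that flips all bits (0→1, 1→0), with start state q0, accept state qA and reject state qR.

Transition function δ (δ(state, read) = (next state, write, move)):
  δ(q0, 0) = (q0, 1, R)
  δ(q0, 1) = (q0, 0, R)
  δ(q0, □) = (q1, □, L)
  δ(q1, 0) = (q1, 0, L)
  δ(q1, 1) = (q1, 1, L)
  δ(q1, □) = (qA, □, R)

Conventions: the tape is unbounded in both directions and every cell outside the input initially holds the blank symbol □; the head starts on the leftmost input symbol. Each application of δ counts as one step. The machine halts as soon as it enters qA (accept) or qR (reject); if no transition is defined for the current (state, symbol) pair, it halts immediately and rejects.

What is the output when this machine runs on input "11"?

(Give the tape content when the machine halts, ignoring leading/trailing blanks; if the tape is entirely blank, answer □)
Step 0: [q0]11 (head at position 0)
Step 1: δ(q0, 1) = (q0, 0, R)  ⊢  0[q0]1 (head at position 1)
Step 2: δ(q0, 1) = (q0, 0, R)  ⊢  00[q0]□ (head at position 2)
Step 3: δ(q0, □) = (q1, □, L)  ⊢  0[q1]0□ (head at position 1)
Step 4: δ(q1, 0) = (q1, 0, L)  ⊢  [q1]00□ (head at position 0)
Step 5: δ(q1, 0) = (q1, 0, L)  ⊢  [q1]□00□ (head at position -1)
Step 6: δ(q1, □) = (qA, □, R)  ⊢  □[qA]00□ (head at position 0)
The machine is in qA, so it halts and accepts.
Tape content when halted (ignoring surrounding blanks): 00

Final answer: Output: 00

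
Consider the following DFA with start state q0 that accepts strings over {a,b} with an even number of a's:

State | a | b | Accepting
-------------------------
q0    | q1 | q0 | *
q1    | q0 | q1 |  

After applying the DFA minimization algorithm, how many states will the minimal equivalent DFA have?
All 2 states are reachable from q0, so none can be removed as unreachable.
Table-filling: first mark every (accepting, non-accepting) pair as distinguishable (accepting: {q0}; non-accepting: {q1}).
Every pair of states is distinguishable, so the DFA is already minimal.
Equivalence classes: {q0}, {q1} → 2 states.

Final answer: 2 states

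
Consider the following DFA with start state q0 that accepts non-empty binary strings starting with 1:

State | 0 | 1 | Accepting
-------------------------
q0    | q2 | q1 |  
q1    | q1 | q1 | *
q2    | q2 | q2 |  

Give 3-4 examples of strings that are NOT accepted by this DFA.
Any strings that end in a non-accepting state work; for example:
"0": q0 → q2; q2 is not accepting → rejected
"010": q0 → q2 → q2 → q2; q2 is not accepting → rejected
"0011": q0 → q2 → q2 → q2 → q2; q2 is not accepting → rejected
"0101": q0 → q2 → q2 → q2 → q2; q2 is not accepting → rejected

Final answer: "0", "010", "0011", "0101"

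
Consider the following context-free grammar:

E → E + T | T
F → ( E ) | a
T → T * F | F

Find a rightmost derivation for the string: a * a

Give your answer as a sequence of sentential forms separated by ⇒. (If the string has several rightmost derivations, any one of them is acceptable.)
Start with E.
Step 1: the rightmost non-terminal is E; apply E → T:  T
Step 2: the rightmost non-terminal is T; apply T → T * F:  T * F
Step 3: the rightmost non-terminal is F; apply F → a:  T * a
Step 4: the rightmost non-terminal is T; apply T → F:  F * a
Step 5: the rightmost non-terminal is F; apply F → a:  a * a

Final answer: E ⇒ T ⇒ T * F ⇒ T * a ⇒ F * a ⇒ a * a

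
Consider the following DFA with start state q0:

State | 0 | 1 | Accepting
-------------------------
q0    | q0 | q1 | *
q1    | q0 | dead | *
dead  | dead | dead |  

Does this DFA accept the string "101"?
Start in q0.
Read '1': q0 → q1
Read '0': q1 → q0
Read '1': q0 → q1
Final state q1 is accepting, so the string is accepted.

Final answer: Yes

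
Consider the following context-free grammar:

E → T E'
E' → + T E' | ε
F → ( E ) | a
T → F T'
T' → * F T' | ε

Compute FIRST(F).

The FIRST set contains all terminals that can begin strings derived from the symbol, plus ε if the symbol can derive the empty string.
FIRST(F): F → ( E ) contributes '(' and F → a contributes 'a', so FIRST(F) = {(, a}. F is not nullable.

Final answer: {(, a}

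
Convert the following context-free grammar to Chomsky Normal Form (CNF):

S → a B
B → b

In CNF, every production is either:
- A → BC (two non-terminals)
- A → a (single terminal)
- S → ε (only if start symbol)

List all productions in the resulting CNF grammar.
The grammar has no ε-productions or unit productions to eliminate.
S → a B has terminal a in a right-hand side of length ≥ 2: introduce T_a → a and use T_a in place of a.
B → b is already in CNF (single terminal) – keep it.
S → a B becomes S → T_a B.
Resulting CNF grammar (3 productions): T_a → a; B → b; S → T_a B

Final answer: T_a → a; B → b; S → T_a B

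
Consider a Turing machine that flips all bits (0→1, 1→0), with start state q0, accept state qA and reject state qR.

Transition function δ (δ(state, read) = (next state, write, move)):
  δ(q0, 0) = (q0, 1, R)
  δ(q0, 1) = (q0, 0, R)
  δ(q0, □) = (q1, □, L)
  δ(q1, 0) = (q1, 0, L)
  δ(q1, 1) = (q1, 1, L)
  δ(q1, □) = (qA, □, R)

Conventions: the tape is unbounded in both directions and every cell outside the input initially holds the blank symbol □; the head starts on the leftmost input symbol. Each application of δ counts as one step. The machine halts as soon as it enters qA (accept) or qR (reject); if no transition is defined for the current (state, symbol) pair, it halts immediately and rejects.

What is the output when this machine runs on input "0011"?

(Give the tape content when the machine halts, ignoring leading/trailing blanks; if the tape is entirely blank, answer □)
Step 0: [q0]0011 (head at position 0)
Step 1: δ(q0, 0) = (q0, 1, R)  ⊢  1[q0]011 (head at position 1)
Step 2: δ(q0, 0) = (q0, 1, R)  ⊢  11[q0]11 (head at position 2)
Step 3: δ(q0, 1) = (q0, 0, R)  ⊢  110[q0]1 (head at position 3)
Step 4: δ(q0, 1) = (q0, 0, R)  ⊢  1100[q0]□ (head at position 4)
Step 5: δ(q0, □) = (q1, □, L)  ⊢  110[q1]0□ (head at position 3)
Step 6: δ(q1, 0) = (q1, 0, L)  ⊢  11[q1]00□ (head at position 2)
Step 7: δ(q1, 0) = (q1, 0, L)  ⊢  1[q1]100□ (head at position 1)
Step 8: δ(q1, 1) = (q1, 1, L)  ⊢  [q1]1100□ (head at position 0)
Step 9: δ(q1, 1) = (q1, 1, L)  ⊢  [q1]□1100□ (head at position -1)
Step 10: δ(q1, □) = (qA, □, R)  ⊢  □[qA]1100□ (head at position 0)
The machine is in qA, so it halts and accepts.
Tape content when halted (ignoring surrounding blanks): 1100

Final answer: Output: 1100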